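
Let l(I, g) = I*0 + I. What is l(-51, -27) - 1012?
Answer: -1063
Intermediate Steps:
l(I, g) = I (l(I, g) = 0 + I = I)
l(-51, -27) - 1012 = -51 - 1012 = -1063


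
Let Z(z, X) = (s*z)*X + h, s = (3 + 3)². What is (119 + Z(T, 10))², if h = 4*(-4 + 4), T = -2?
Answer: 361201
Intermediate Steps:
h = 0 (h = 4*0 = 0)
s = 36 (s = 6² = 36)
Z(z, X) = 36*X*z (Z(z, X) = (36*z)*X + 0 = 36*X*z + 0 = 36*X*z)
(119 + Z(T, 10))² = (119 + 36*10*(-2))² = (119 - 720)² = (-601)² = 361201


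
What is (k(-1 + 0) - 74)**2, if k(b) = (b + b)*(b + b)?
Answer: 4900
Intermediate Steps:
k(b) = 4*b**2 (k(b) = (2*b)*(2*b) = 4*b**2)
(k(-1 + 0) - 74)**2 = (4*(-1 + 0)**2 - 74)**2 = (4*(-1)**2 - 74)**2 = (4*1 - 74)**2 = (4 - 74)**2 = (-70)**2 = 4900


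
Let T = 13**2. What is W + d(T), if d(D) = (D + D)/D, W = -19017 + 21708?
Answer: 2693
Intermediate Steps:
T = 169
W = 2691
d(D) = 2 (d(D) = (2*D)/D = 2)
W + d(T) = 2691 + 2 = 2693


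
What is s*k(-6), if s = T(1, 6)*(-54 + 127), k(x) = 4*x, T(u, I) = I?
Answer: -10512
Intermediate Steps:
s = 438 (s = 6*(-54 + 127) = 6*73 = 438)
s*k(-6) = 438*(4*(-6)) = 438*(-24) = -10512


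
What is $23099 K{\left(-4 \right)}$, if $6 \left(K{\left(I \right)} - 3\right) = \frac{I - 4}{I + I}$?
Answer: $\frac{438881}{6} \approx 73147.0$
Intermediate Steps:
$K{\left(I \right)} = 3 + \frac{-4 + I}{12 I}$ ($K{\left(I \right)} = 3 + \frac{\left(I - 4\right) \frac{1}{I + I}}{6} = 3 + \frac{\left(-4 + I\right) \frac{1}{2 I}}{6} = 3 + \frac{\frac{1}{2} \frac{1}{I} \left(-4 + I\right)}{6} = 3 + \frac{-4 + I}{12 I}$)
$23099 K{\left(-4 \right)} = 23099 \frac{-4 + 37 \left(-4\right)}{12 \left(-4\right)} = 23099 \cdot \frac{1}{12} \left(- \frac{1}{4}\right) \left(-4 - 148\right) = 23099 \cdot \frac{1}{12} \left(- \frac{1}{4}\right) \left(-152\right) = 23099 \cdot \frac{19}{6} = \frac{438881}{6}$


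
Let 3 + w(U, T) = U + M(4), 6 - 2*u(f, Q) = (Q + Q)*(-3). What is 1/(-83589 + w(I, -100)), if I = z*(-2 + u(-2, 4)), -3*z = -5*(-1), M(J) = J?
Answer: -3/250829 ≈ -1.1960e-5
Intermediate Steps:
u(f, Q) = 3 + 3*Q (u(f, Q) = 3 - (Q + Q)*(-3)/2 = 3 - 2*Q*(-3)/2 = 3 - (-3)*Q = 3 + 3*Q)
z = -5/3 (z = -(-5)*(-1)/3 = -1/3*5 = -5/3 ≈ -1.6667)
I = -65/3 (I = -5*(-2 + (3 + 3*4))/3 = -5*(-2 + (3 + 12))/3 = -5*(-2 + 15)/3 = -5/3*13 = -65/3 ≈ -21.667)
w(U, T) = 1 + U (w(U, T) = -3 + (U + 4) = -3 + (4 + U) = 1 + U)
1/(-83589 + w(I, -100)) = 1/(-83589 + (1 - 65/3)) = 1/(-83589 - 62/3) = 1/(-250829/3) = -3/250829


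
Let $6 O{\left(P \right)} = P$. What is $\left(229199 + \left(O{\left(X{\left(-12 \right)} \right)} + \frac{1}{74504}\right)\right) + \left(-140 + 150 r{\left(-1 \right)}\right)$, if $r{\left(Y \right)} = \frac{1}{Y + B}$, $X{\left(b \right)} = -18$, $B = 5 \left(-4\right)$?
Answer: $\frac{119455392375}{521528} \approx 2.2905 \cdot 10^{5}$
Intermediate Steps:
$B = -20$
$O{\left(P \right)} = \frac{P}{6}$
$r{\left(Y \right)} = \frac{1}{-20 + Y}$ ($r{\left(Y \right)} = \frac{1}{Y - 20} = \frac{1}{-20 + Y}$)
$\left(229199 + \left(O{\left(X{\left(-12 \right)} \right)} + \frac{1}{74504}\right)\right) + \left(-140 + 150 r{\left(-1 \right)}\right) = \left(229199 + \left(\frac{1}{6} \left(-18\right) + \frac{1}{74504}\right)\right) - \left(140 - \frac{150}{-20 - 1}\right) = \left(229199 + \left(-3 + \frac{1}{74504}\right)\right) - \left(140 - \frac{150}{-21}\right) = \left(229199 - \frac{223511}{74504}\right) + \left(-140 + 150 \left(- \frac{1}{21}\right)\right) = \frac{17076018785}{74504} - \frac{1030}{7} = \frac{119455392375}{521528}$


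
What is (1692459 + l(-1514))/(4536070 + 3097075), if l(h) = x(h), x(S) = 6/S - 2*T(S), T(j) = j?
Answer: 98729512/444483905 ≈ 0.22212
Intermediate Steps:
x(S) = -2*S + 6/S (x(S) = 6/S - 2*S = -2*S + 6/S)
l(h) = -2*h + 6/h
(1692459 + l(-1514))/(4536070 + 3097075) = (1692459 + (-2*(-1514) + 6/(-1514)))/(4536070 + 3097075) = (1692459 + (3028 + 6*(-1/1514)))/7633145 = (1692459 + (3028 - 3/757))*(1/7633145) = (1692459 + 2292193/757)*(1/7633145) = (1283483656/757)*(1/7633145) = 98729512/444483905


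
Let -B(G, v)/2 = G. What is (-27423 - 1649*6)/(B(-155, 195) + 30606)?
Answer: -37317/30916 ≈ -1.2070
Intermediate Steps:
B(G, v) = -2*G
(-27423 - 1649*6)/(B(-155, 195) + 30606) = (-27423 - 1649*6)/(-2*(-155) + 30606) = (-27423 - 9894)/(310 + 30606) = -37317/30916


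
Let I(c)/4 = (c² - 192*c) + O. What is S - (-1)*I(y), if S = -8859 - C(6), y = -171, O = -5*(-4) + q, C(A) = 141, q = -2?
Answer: 239364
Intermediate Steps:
O = 18 (O = -5*(-4) - 2 = 20 - 2 = 18)
I(c) = 72 - 768*c + 4*c² (I(c) = 4*((c² - 192*c) + 18) = 4*(18 + c² - 192*c) = 72 - 768*c + 4*c²)
S = -9000 (S = -8859 - 1*141 = -8859 - 141 = -9000)
S - (-1)*I(y) = -9000 - (-1)*(72 - 768*(-171) + 4*(-171)²) = -9000 - (-1)*(72 + 131328 + 4*29241) = -9000 - (-1)*(72 + 131328 + 116964) = -9000 - (-1)*248364 = -9000 - 1*(-248364) = -9000 + 248364 = 239364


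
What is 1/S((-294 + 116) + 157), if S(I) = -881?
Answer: -1/881 ≈ -0.0011351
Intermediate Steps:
1/S((-294 + 116) + 157) = 1/(-881) = -1/881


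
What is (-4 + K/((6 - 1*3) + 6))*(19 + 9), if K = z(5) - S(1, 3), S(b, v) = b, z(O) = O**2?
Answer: -112/3 ≈ -37.333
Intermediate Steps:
K = 24 (K = 5**2 - 1*1 = 25 - 1 = 24)
(-4 + K/((6 - 1*3) + 6))*(19 + 9) = (-4 + 24/((6 - 1*3) + 6))*(19 + 9) = (-4 + 24/((6 - 3) + 6))*28 = (-4 + 24/(3 + 6))*28 = (-4 + 24/9)*28 = (-4 + (1/9)*24)*28 = (-4 + 8/3)*28 = -4/3*28 = -112/3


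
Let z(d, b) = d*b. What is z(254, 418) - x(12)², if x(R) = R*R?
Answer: 85436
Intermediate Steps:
x(R) = R²
z(d, b) = b*d
z(254, 418) - x(12)² = 418*254 - (12²)² = 106172 - 1*144² = 106172 - 1*20736 = 106172 - 20736 = 85436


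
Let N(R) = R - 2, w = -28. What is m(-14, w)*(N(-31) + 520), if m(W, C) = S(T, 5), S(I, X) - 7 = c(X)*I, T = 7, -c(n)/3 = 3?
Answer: -27272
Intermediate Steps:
c(n) = -9 (c(n) = -3*3 = -9)
S(I, X) = 7 - 9*I
m(W, C) = -56 (m(W, C) = 7 - 9*7 = 7 - 63 = -56)
N(R) = -2 + R
m(-14, w)*(N(-31) + 520) = -56*((-2 - 31) + 520) = -56*(-33 + 520) = -56*487 = -27272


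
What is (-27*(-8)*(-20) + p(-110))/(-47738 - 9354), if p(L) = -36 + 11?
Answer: 4345/57092 ≈ 0.076105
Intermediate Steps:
p(L) = -25
(-27*(-8)*(-20) + p(-110))/(-47738 - 9354) = (-27*(-8)*(-20) - 25)/(-47738 - 9354) = (216*(-20) - 25)/(-57092) = (-4320 - 25)*(-1/57092) = -4345*(-1/57092) = 4345/57092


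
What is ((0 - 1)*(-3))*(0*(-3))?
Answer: 0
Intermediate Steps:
((0 - 1)*(-3))*(0*(-3)) = -1*(-3)*0 = 3*0 = 0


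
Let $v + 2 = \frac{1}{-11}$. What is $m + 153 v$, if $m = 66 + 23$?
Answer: $- \frac{2540}{11} \approx -230.91$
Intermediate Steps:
$m = 89$
$v = - \frac{23}{11}$ ($v = -2 + \frac{1}{-11} = -2 - \frac{1}{11} = - \frac{23}{11} \approx -2.0909$)
$m + 153 v = 89 + 153 \left(- \frac{23}{11}\right) = 89 - \frac{3519}{11} = - \frac{2540}{11}$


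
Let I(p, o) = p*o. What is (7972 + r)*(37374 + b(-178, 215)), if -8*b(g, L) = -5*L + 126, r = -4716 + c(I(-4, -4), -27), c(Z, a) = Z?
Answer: 122675869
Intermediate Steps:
I(p, o) = o*p
r = -4700 (r = -4716 - 4*(-4) = -4716 + 16 = -4700)
b(g, L) = -63/4 + 5*L/8 (b(g, L) = -(-5*L + 126)/8 = -(126 - 5*L)/8 = -63/4 + 5*L/8)
(7972 + r)*(37374 + b(-178, 215)) = (7972 - 4700)*(37374 + (-63/4 + (5/8)*215)) = 3272*(37374 + (-63/4 + 1075/8)) = 3272*(37374 + 949/8) = 3272*(299941/8) = 122675869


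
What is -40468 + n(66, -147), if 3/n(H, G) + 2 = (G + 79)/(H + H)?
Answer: -3358943/83 ≈ -40469.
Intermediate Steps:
n(H, G) = 3/(-2 + (79 + G)/(2*H)) (n(H, G) = 3/(-2 + (G + 79)/(H + H)) = 3/(-2 + (79 + G)/((2*H))) = 3/(-2 + (79 + G)*(1/(2*H))) = 3/(-2 + (79 + G)/(2*H)))
-40468 + n(66, -147) = -40468 + 6*66/(79 - 147 - 4*66) = -40468 + 6*66/(79 - 147 - 264) = -40468 + 6*66/(-332) = -40468 + 6*66*(-1/332) = -40468 - 99/83 = -3358943/83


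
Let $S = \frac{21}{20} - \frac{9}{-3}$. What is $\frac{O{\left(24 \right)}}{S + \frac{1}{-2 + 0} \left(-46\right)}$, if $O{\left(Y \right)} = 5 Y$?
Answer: $\frac{2400}{541} \approx 4.4362$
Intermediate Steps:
$S = \frac{81}{20}$ ($S = 21 \cdot \frac{1}{20} - -3 = \frac{21}{20} + 3 = \frac{81}{20} \approx 4.05$)
$\frac{O{\left(24 \right)}}{S + \frac{1}{-2 + 0} \left(-46\right)} = \frac{5 \cdot 24}{\frac{81}{20} + \frac{1}{-2 + 0} \left(-46\right)} = \frac{120}{\frac{81}{20} + \frac{1}{-2} \left(-46\right)} = \frac{120}{\frac{81}{20} - -23} = \frac{120}{\frac{81}{20} + 23} = \frac{120}{\frac{541}{20}} = 120 \cdot \frac{20}{541} = \frac{2400}{541}$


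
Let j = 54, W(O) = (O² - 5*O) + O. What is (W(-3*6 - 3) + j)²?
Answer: 335241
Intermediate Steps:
W(O) = O² - 4*O
(W(-3*6 - 3) + j)² = ((-3*6 - 3)*(-4 + (-3*6 - 3)) + 54)² = ((-18 - 3)*(-4 + (-18 - 3)) + 54)² = (-21*(-4 - 21) + 54)² = (-21*(-25) + 54)² = (525 + 54)² = 579² = 335241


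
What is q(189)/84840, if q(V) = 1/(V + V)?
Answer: 1/32069520 ≈ 3.1182e-8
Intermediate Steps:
q(V) = 1/(2*V)
q(189)/84840 = ((½)/189)/84840 = ((½)*(1/189))*(1/84840) = (1/378)*(1/84840) = 1/32069520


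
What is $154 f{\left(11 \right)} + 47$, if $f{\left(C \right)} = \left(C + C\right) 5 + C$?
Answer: $18681$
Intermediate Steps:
$f{\left(C \right)} = 11 C$ ($f{\left(C \right)} = 2 C 5 + C = 10 C + C = 11 C$)
$154 f{\left(11 \right)} + 47 = 154 \cdot 11 \cdot 11 + 47 = 154 \cdot 121 + 47 = 18634 + 47 = 18681$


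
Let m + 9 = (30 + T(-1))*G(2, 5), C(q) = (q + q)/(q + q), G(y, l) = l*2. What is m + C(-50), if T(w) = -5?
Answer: 242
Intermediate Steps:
G(y, l) = 2*l
C(q) = 1 (C(q) = (2*q)/((2*q)) = (2*q)*(1/(2*q)) = 1)
m = 241 (m = -9 + (30 - 5)*(2*5) = -9 + 25*10 = -9 + 250 = 241)
m + C(-50) = 241 + 1 = 242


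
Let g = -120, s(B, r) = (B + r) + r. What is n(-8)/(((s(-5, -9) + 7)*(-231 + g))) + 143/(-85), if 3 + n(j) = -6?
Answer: -89317/53040 ≈ -1.6840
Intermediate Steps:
s(B, r) = B + 2*r
n(j) = -9 (n(j) = -3 - 6 = -9)
n(-8)/(((s(-5, -9) + 7)*(-231 + g))) + 143/(-85) = -9*1/((-231 - 120)*((-5 + 2*(-9)) + 7)) + 143/(-85) = -9*(-1/(351*((-5 - 18) + 7))) + 143*(-1/85) = -9*(-1/(351*(-23 + 7))) - 143/85 = -9/((-16*(-351))) - 143/85 = -9/5616 - 143/85 = -9*1/5616 - 143/85 = -1/624 - 143/85 = -89317/53040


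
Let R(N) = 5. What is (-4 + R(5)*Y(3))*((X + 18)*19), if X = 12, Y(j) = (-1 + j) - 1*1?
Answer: 570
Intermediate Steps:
Y(j) = -2 + j (Y(j) = (-1 + j) - 1 = -2 + j)
(-4 + R(5)*Y(3))*((X + 18)*19) = (-4 + 5*(-2 + 3))*((12 + 18)*19) = (-4 + 5*1)*(30*19) = (-4 + 5)*570 = 1*570 = 570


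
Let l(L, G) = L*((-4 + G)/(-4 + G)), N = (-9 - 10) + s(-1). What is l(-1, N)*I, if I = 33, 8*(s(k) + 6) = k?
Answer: -33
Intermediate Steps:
s(k) = -6 + k/8
N = -201/8 (N = (-9 - 10) + (-6 + (⅛)*(-1)) = -19 + (-6 - ⅛) = -19 - 49/8 = -201/8 ≈ -25.125)
l(L, G) = L (l(L, G) = L*1 = L)
l(-1, N)*I = -1*33 = -33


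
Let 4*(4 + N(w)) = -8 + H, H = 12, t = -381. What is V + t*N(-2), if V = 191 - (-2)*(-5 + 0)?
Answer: 1324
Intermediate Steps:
N(w) = -3 (N(w) = -4 + (-8 + 12)/4 = -4 + (¼)*4 = -4 + 1 = -3)
V = 181 (V = 191 - (-2)*(-5) = 191 - 1*10 = 191 - 10 = 181)
V + t*N(-2) = 181 - 381*(-3) = 181 + 1143 = 1324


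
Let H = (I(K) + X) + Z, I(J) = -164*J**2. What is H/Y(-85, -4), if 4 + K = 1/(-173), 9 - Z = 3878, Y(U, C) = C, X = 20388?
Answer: -415636315/119716 ≈ -3471.9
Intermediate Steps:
Z = -3869 (Z = 9 - 1*3878 = 9 - 3878 = -3869)
K = -693/173 (K = -4 + 1/(-173) = -4 - 1/173 = -693/173 ≈ -4.0058)
H = 415636315/29929 (H = (-164*(-693/173)**2 + 20388) - 3869 = (-164*480249/29929 + 20388) - 3869 = (-78760836/29929 + 20388) - 3869 = 531431616/29929 - 3869 = 415636315/29929 ≈ 13887.)
H/Y(-85, -4) = (415636315/29929)/(-4) = (415636315/29929)*(-1/4) = -415636315/119716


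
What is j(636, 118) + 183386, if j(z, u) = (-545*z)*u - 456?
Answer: -40718230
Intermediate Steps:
j(z, u) = -456 - 545*u*z (j(z, u) = -545*u*z - 456 = -456 - 545*u*z)
j(636, 118) + 183386 = (-456 - 545*118*636) + 183386 = (-456 - 40901160) + 183386 = -40901616 + 183386 = -40718230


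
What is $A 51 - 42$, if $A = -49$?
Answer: $-2541$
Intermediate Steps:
$A 51 - 42 = \left(-49\right) 51 - 42 = -2499 - 42 = -2541$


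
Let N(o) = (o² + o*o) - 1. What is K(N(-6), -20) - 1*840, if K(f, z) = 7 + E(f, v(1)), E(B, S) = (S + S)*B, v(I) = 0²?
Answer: -833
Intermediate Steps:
v(I) = 0
E(B, S) = 2*B*S (E(B, S) = (2*S)*B = 2*B*S)
N(o) = -1 + 2*o² (N(o) = (o² + o²) - 1 = 2*o² - 1 = -1 + 2*o²)
K(f, z) = 7 (K(f, z) = 7 + 2*f*0 = 7 + 0 = 7)
K(N(-6), -20) - 1*840 = 7 - 1*840 = 7 - 840 = -833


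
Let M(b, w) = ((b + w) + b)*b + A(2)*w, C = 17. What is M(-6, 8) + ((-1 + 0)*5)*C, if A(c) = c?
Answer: -45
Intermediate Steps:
M(b, w) = 2*w + b*(w + 2*b) (M(b, w) = ((b + w) + b)*b + 2*w = (w + 2*b)*b + 2*w = b*(w + 2*b) + 2*w = 2*w + b*(w + 2*b))
M(-6, 8) + ((-1 + 0)*5)*C = (2*8 + 2*(-6)² - 6*8) + ((-1 + 0)*5)*17 = (16 + 2*36 - 48) - 1*5*17 = (16 + 72 - 48) - 5*17 = 40 - 85 = -45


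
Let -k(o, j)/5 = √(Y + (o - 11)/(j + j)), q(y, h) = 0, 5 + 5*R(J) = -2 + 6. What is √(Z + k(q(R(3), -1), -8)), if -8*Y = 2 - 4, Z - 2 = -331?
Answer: √(-1316 - 5*√15)/2 ≈ 18.271*I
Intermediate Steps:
R(J) = -⅕ (R(J) = -1 + (-2 + 6)/5 = -1 + (⅕)*4 = -1 + ⅘ = -⅕)
Z = -329 (Z = 2 - 331 = -329)
Y = ¼ (Y = -(2 - 4)/8 = -⅛*(-2) = ¼ ≈ 0.25000)
k(o, j) = -5*√(¼ + (-11 + o)/(2*j)) (k(o, j) = -5*√(¼ + (o - 11)/(j + j)) = -5*√(¼ + (-11 + o)/((2*j))) = -5*√(¼ + (-11 + o)*(1/(2*j))) = -5*√(¼ + (-11 + o)/(2*j)))
√(Z + k(q(R(3), -1), -8)) = √(-329 - 5*√30*√(-1/(-8))/2) = √(-329 - 5*√15/2/2) = √(-329 - 5*√15/4)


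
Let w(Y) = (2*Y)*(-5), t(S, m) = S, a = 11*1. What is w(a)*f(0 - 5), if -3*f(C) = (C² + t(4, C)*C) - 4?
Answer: 110/3 ≈ 36.667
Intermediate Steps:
a = 11
w(Y) = -10*Y
f(C) = 4/3 - 4*C/3 - C²/3 (f(C) = -((C² + 4*C) - 4)/3 = -(-4 + C² + 4*C)/3 = 4/3 - 4*C/3 - C²/3)
w(a)*f(0 - 5) = (-10*11)*(4/3 - 4*(0 - 5)/3 - (0 - 5)²/3) = -110*(4/3 - 4/3*(-5) - ⅓*(-5)²) = -110*(4/3 + 20/3 - ⅓*25) = -110*(4/3 + 20/3 - 25/3) = -110*(-⅓) = 110/3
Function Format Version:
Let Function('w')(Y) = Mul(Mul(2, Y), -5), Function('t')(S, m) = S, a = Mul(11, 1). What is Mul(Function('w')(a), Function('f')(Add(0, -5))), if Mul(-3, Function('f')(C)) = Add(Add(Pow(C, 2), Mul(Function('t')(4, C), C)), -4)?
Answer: Rational(110, 3) ≈ 36.667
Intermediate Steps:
a = 11
Function('w')(Y) = Mul(-10, Y)
Function('f')(C) = Add(Rational(4, 3), Mul(Rational(-4, 3), C), Mul(Rational(-1, 3), Pow(C, 2))) (Function('f')(C) = Mul(Rational(-1, 3), Add(Add(Pow(C, 2), Mul(4, C)), -4)) = Mul(Rational(-1, 3), Add(-4, Pow(C, 2), Mul(4, C))) = Add(Rational(4, 3), Mul(Rational(-4, 3), C), Mul(Rational(-1, 3), Pow(C, 2))))
Mul(Function('w')(a), Function('f')(Add(0, -5))) = Mul(Mul(-10, 11), Add(Rational(4, 3), Mul(Rational(-4, 3), Add(0, -5)), Mul(Rational(-1, 3), Pow(Add(0, -5), 2)))) = Mul(-110, Add(Rational(4, 3), Mul(Rational(-4, 3), -5), Mul(Rational(-1, 3), Pow(-5, 2)))) = Mul(-110, Add(Rational(4, 3), Rational(20, 3), Mul(Rational(-1, 3), 25))) = Mul(-110, Add(Rational(4, 3), Rational(20, 3), Rational(-25, 3))) = Mul(-110, Rational(-1, 3)) = Rational(110, 3)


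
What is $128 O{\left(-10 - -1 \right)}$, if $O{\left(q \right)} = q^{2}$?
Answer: $10368$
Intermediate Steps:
$128 O{\left(-10 - -1 \right)} = 128 \left(-10 - -1\right)^{2} = 128 \left(-10 + 1\right)^{2} = 128 \left(-9\right)^{2} = 128 \cdot 81 = 10368$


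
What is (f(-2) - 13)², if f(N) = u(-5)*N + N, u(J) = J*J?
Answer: 4225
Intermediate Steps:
u(J) = J²
f(N) = 26*N (f(N) = (-5)²*N + N = 25*N + N = 26*N)
(f(-2) - 13)² = (26*(-2) - 13)² = (-52 - 13)² = (-65)² = 4225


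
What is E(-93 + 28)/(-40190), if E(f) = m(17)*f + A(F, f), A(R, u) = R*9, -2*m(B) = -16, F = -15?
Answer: 131/8038 ≈ 0.016298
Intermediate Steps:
m(B) = 8 (m(B) = -½*(-16) = 8)
A(R, u) = 9*R
E(f) = -135 + 8*f (E(f) = 8*f + 9*(-15) = 8*f - 135 = -135 + 8*f)
E(-93 + 28)/(-40190) = (-135 + 8*(-93 + 28))/(-40190) = (-135 + 8*(-65))*(-1/40190) = (-135 - 520)*(-1/40190) = -655*(-1/40190) = 131/8038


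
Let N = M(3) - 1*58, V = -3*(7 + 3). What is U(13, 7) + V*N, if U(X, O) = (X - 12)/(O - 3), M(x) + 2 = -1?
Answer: 7321/4 ≈ 1830.3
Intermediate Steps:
M(x) = -3 (M(x) = -2 - 1 = -3)
U(X, O) = (-12 + X)/(-3 + O)
V = -30 (V = -3*10 = -30)
N = -61 (N = -3 - 1*58 = -3 - 58 = -61)
U(13, 7) + V*N = (-12 + 13)/(-3 + 7) - 30*(-61) = 1/4 + 1830 = 7321/4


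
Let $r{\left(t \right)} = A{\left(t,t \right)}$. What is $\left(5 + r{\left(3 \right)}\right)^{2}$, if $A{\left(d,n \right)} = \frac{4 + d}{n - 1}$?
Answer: $\frac{289}{4} \approx 72.25$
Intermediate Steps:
$A{\left(d,n \right)} = \frac{4 + d}{-1 + n}$
$r{\left(t \right)} = \frac{4 + t}{-1 + t}$
$\left(5 + r{\left(3 \right)}\right)^{2} = \left(5 + \frac{4 + 3}{-1 + 3}\right)^{2} = \left(5 + \frac{1}{2} \cdot 7\right)^{2} = \left(5 + \frac{7}{2}\right)^{2} = \left(\frac{17}{2}\right)^{2} = \frac{289}{4}$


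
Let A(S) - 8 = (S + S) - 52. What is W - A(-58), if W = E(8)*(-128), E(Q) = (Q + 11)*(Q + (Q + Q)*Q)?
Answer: -330592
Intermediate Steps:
E(Q) = (11 + Q)*(Q + 2*Q²) (E(Q) = (11 + Q)*(Q + (2*Q)*Q) = (11 + Q)*(Q + 2*Q²))
A(S) = -44 + 2*S (A(S) = 8 + ((S + S) - 52) = 8 + (2*S - 52) = 8 + (-52 + 2*S) = -44 + 2*S)
W = -330752 (W = (8*(11 + 2*8² + 23*8))*(-128) = (8*(11 + 2*64 + 184))*(-128) = (8*(11 + 128 + 184))*(-128) = (8*323)*(-128) = 2584*(-128) = -330752)
W - A(-58) = -330752 - (-44 + 2*(-58)) = -330752 - (-44 - 116) = -330752 - 1*(-160) = -330752 + 160 = -330592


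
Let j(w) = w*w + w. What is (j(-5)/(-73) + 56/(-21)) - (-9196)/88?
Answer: 44483/438 ≈ 101.56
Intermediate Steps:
j(w) = w + w² (j(w) = w² + w = w + w²)
(j(-5)/(-73) + 56/(-21)) - (-9196)/88 = (-5*(1 - 5)/(-73) + 56/(-21)) - (-9196)/88 = (-5*(-4)*(-1/73) + 56*(-1/21)) - (-9196)/88 = (20*(-1/73) - 8/3) - 76*(-11/8) = (-20/73 - 8/3) + 209/2 = -644/219 + 209/2 = 44483/438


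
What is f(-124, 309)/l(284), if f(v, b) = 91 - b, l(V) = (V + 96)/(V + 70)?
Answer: -19293/95 ≈ -203.08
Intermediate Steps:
l(V) = (96 + V)/(70 + V)
f(-124, 309)/l(284) = (91 - 1*309)/(((96 + 284)/(70 + 284))) = (91 - 309)/((380/354)) = -218/((1/354)*380) = -218/190/177 = -218*177/190 = -19293/95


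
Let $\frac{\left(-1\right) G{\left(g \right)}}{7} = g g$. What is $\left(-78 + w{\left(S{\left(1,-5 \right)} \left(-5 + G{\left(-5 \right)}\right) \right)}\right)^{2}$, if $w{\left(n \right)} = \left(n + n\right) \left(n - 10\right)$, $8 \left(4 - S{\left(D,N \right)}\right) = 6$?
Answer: $484516229184$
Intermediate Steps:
$S{\left(D,N \right)} = \frac{13}{4}$ ($S{\left(D,N \right)} = 4 - \frac{3}{4} = \frac{13}{4}$)
$G{\left(g \right)} = - 7 g^{2}$ ($G{\left(g \right)} = - 7 g g = - 7 g^{2}$)
$w{\left(n \right)} = 2 n \left(-10 + n\right)$
$\left(-78 + w{\left(S{\left(1,-5 \right)} \left(-5 + G{\left(-5 \right)}\right) \right)}\right)^{2} = \left(-78 + 2 \frac{13 \left(-5 - 7 \left(-5\right)^{2}\right)}{4} \left(-10 + \frac{13 \left(-5 - 7 \left(-5\right)^{2}\right)}{4}\right)\right)^{2} = \left(-78 + 2 \frac{13 \left(-5 - 175\right)}{4} \left(-10 + \frac{13 \left(-5 - 175\right)}{4}\right)\right)^{2} = \left(-78 + 2 \cdot \frac{13}{4} \left(-180\right) \left(-10 + \frac{13}{4} \left(-180\right)\right)\right)^{2} = \left(-78 + 2 \left(-585\right) \left(-10 - 585\right)\right)^{2} = \left(-78 + 2 \left(-585\right) \left(-595\right)\right)^{2} = \left(-78 + 696150\right)^{2} = 696072^{2} = 484516229184$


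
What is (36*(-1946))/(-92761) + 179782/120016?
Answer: 12542299499/5566402088 ≈ 2.2532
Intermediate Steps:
(36*(-1946))/(-92761) + 179782/120016 = -70056*(-1/92761) + 179782*(1/120016) = 70056/92761 + 89891/60008 = 12542299499/5566402088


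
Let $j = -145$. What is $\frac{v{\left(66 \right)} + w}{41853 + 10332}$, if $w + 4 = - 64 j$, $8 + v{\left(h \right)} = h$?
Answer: $\frac{9334}{52185} \approx 0.17886$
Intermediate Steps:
$v{\left(h \right)} = -8 + h$
$w = 9276$ ($w = -4 - -9280 = -4 + 9280 = 9276$)
$\frac{v{\left(66 \right)} + w}{41853 + 10332} = \frac{\left(-8 + 66\right) + 9276}{41853 + 10332} = \frac{58 + 9276}{52185} = 9334 \cdot \frac{1}{52185} = \frac{9334}{52185}$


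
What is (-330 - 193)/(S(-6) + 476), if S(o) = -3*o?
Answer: -523/494 ≈ -1.0587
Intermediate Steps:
(-330 - 193)/(S(-6) + 476) = (-330 - 193)/(-3*(-6) + 476) = -523/(18 + 476) = -523/494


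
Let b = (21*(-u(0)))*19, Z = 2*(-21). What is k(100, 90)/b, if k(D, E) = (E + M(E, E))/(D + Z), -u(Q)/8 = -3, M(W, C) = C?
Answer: -5/15428 ≈ -0.00032409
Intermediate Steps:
Z = -42
u(Q) = 24 (u(Q) = -8*(-3) = 24)
k(D, E) = 2*E/(-42 + D) (k(D, E) = (E + E)/(D - 42) = (2*E)/(-42 + D) = 2*E/(-42 + D))
b = -9576 (b = (21*(-1*24))*19 = (21*(-24))*19 = -504*19 = -9576)
k(100, 90)/b = (2*90/(-42 + 100))/(-9576) = (2*90/58)*(-1/9576) = (2*90*(1/58))*(-1/9576) = (90/29)*(-1/9576) = -5/15428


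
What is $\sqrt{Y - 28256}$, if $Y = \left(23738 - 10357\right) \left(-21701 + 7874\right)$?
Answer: $i \sqrt{185047343} \approx 13603.0 i$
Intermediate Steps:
$Y = -185019087$ ($Y = 13381 \left(-13827\right) = -185019087$)
$\sqrt{Y - 28256} = \sqrt{-185019087 - 28256} = \sqrt{-185047343} = i \sqrt{185047343}$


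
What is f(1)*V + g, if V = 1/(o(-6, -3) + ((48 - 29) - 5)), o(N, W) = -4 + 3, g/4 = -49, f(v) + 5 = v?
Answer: -2552/13 ≈ -196.31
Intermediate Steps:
f(v) = -5 + v
g = -196 (g = 4*(-49) = -196)
o(N, W) = -1
V = 1/13 (V = 1/(-1 + ((48 - 29) - 5)) = 1/(-1 + (19 - 5)) = 1/(-1 + 14) = 1/13 ≈ 0.076923)
f(1)*V + g = (-5 + 1)*(1/13) - 196 = -4*1/13 - 196 = -4/13 - 196 = -2552/13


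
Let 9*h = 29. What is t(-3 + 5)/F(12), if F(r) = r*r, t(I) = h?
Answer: 29/1296 ≈ 0.022377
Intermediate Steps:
h = 29/9 (h = (⅑)*29 = 29/9 ≈ 3.2222)
t(I) = 29/9
F(r) = r²
t(-3 + 5)/F(12) = 29/(9*(12²)) = (29/9)/144 = (29/9)*(1/144) = 29/1296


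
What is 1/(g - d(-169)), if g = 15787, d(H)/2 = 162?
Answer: 1/15463 ≈ 6.4670e-5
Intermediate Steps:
d(H) = 324 (d(H) = 2*162 = 324)
1/(g - d(-169)) = 1/(15787 - 1*324) = 1/(15787 - 324) = 1/15463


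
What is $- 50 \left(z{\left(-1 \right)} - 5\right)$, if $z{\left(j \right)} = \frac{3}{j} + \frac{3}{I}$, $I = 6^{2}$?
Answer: $\frac{2375}{6} \approx 395.83$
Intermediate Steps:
$I = 36$
$z{\left(j \right)} = \frac{1}{12} + \frac{3}{j}$ ($z{\left(j \right)} = \frac{3}{j} + \frac{3}{36} = \frac{3}{j} + 3 \cdot \frac{1}{36} = \frac{3}{j} + \frac{1}{12} = \frac{1}{12} + \frac{3}{j}$)
$- 50 \left(z{\left(-1 \right)} - 5\right) = - 50 \left(\frac{36 - 1}{12 \left(-1\right)} - 5\right) = - 50 \left(\frac{1}{12} \left(-1\right) 35 - 5\right) = - 50 \left(- \frac{35}{12} - 5\right) = \left(-50\right) \left(- \frac{95}{12}\right) = \frac{2375}{6}$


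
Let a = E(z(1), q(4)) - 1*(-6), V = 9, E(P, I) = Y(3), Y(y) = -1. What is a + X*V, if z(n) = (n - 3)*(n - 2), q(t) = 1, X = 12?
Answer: 113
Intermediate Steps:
z(n) = (-3 + n)*(-2 + n)
E(P, I) = -1
a = 5 (a = -1 - 1*(-6) = -1 + 6 = 5)
a + X*V = 5 + 12*9 = 5 + 108 = 113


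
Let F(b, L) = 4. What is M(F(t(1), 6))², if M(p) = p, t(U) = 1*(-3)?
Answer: 16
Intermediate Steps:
t(U) = -3
M(F(t(1), 6))² = 4² = 16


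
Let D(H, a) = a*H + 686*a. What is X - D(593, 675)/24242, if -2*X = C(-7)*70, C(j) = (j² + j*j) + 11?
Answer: -93346555/24242 ≈ -3850.6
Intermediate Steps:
D(H, a) = 686*a + H*a (D(H, a) = H*a + 686*a = 686*a + H*a)
C(j) = 11 + 2*j² (C(j) = (j² + j²) + 11 = 2*j² + 11 = 11 + 2*j²)
X = -3815 (X = -(11 + 2*(-7)²)*70/2 = -(11 + 2*49)*70/2 = -(11 + 98)*70/2 = -109*70/2 = -½*7630 = -3815)
X - D(593, 675)/24242 = -3815 - 675*(686 + 593)/24242 = -3815 - 675*1279/24242 = -3815 - 863325/24242 = -93346555/24242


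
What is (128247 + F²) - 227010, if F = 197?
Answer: -59954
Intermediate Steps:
(128247 + F²) - 227010 = (128247 + 197²) - 227010 = (128247 + 38809) - 227010 = 167056 - 227010 = -59954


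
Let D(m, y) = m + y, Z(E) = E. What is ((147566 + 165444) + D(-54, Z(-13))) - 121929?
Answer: 191014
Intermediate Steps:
((147566 + 165444) + D(-54, Z(-13))) - 121929 = ((147566 + 165444) + (-54 - 13)) - 121929 = (313010 - 67) - 121929 = 312943 - 121929 = 191014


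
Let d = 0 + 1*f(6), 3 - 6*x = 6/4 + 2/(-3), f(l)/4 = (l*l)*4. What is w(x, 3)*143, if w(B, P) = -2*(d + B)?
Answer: -2967107/18 ≈ -1.6484e+5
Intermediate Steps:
f(l) = 16*l² (f(l) = 4*((l*l)*4) = 4*(l²*4) = 4*(4*l²) = 16*l²)
x = 13/36 (x = ½ - (6/4 + 2/(-3))/6 = ½ - (6*(¼) + 2*(-⅓))/6 = ½ - (3/2 - ⅔)/6 = ½ - ⅙*⅚ = ½ - 5/36 = 13/36 ≈ 0.36111)
d = 576 (d = 0 + 1*(16*6²) = 0 + 1*(16*36) = 0 + 1*576 = 0 + 576 = 576)
w(B, P) = -1152 - 2*B (w(B, P) = -2*(576 + B) = -1152 - 2*B)
w(x, 3)*143 = (-1152 - 2*13/36)*143 = (-1152 - 13/18)*143 = -20749/18*143 = -2967107/18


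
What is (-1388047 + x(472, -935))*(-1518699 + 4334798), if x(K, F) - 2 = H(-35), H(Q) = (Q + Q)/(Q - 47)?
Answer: -160263659031190/41 ≈ -3.9089e+12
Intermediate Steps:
H(Q) = 2*Q/(-47 + Q) (H(Q) = (2*Q)/(-47 + Q) = 2*Q/(-47 + Q))
x(K, F) = 117/41 (x(K, F) = 2 + 2*(-35)/(-47 - 35) = 2 + 2*(-35)/(-82) = 2 + 2*(-35)*(-1/82) = 2 + 35/41 = 117/41)
(-1388047 + x(472, -935))*(-1518699 + 4334798) = (-1388047 + 117/41)*(-1518699 + 4334798) = -56909810/41*2816099 = -160263659031190/41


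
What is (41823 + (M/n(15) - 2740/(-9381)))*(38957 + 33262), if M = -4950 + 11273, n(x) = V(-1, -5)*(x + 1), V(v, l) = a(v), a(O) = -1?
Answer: 149690554913305/50032 ≈ 2.9919e+9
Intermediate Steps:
V(v, l) = -1
n(x) = -1 - x (n(x) = -(x + 1) = -(1 + x) = -1 - x)
M = 6323
(41823 + (M/n(15) - 2740/(-9381)))*(38957 + 33262) = (41823 + (6323/(-1 - 1*15) - 2740/(-9381)))*(38957 + 33262) = (41823 + (6323/(-1 - 15) - 2740*(-1/9381)))*72219 = (41823 + (6323/(-16) + 2740/9381))*72219 = (41823 + (6323*(-1/16) + 2740/9381))*72219 = (41823 + (-6323/16 + 2740/9381))*72219 = (41823 - 59272223/150096)*72219 = (6218192785/150096)*72219 = 149690554913305/50032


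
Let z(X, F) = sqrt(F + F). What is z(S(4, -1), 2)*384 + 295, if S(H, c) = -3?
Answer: 1063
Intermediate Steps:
z(X, F) = sqrt(2)*sqrt(F) (z(X, F) = sqrt(2*F) = sqrt(2)*sqrt(F))
z(S(4, -1), 2)*384 + 295 = (sqrt(2)*sqrt(2))*384 + 295 = 2*384 + 295 = 768 + 295 = 1063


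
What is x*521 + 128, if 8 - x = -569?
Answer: 300745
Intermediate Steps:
x = 577 (x = 8 - 1*(-569) = 8 + 569 = 577)
x*521 + 128 = 577*521 + 128 = 300617 + 128 = 300745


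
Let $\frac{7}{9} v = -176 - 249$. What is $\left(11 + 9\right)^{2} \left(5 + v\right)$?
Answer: $- \frac{1516000}{7} \approx -2.1657 \cdot 10^{5}$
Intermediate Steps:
$v = - \frac{3825}{7}$ ($v = \frac{9 \left(-176 - 249\right)}{7} = \frac{9}{7} \left(-425\right) = - \frac{3825}{7} \approx -546.43$)
$\left(11 + 9\right)^{2} \left(5 + v\right) = \left(11 + 9\right)^{2} \left(5 - \frac{3825}{7}\right) = 20^{2} \left(- \frac{3790}{7}\right) = 400 \left(- \frac{3790}{7}\right) = - \frac{1516000}{7}$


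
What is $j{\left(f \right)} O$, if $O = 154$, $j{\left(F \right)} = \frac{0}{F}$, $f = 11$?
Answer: $0$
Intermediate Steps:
$j{\left(F \right)} = 0$
$j{\left(f \right)} O = 0 \cdot 154 = 0$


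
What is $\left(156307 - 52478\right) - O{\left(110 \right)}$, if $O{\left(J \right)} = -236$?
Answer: $104065$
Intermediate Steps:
$\left(156307 - 52478\right) - O{\left(110 \right)} = \left(156307 - 52478\right) - -236 = 103829 + 236 = 104065$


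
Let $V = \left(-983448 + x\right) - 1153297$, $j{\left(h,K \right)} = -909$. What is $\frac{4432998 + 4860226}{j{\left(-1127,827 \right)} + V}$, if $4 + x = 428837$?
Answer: $- \frac{9293224}{1708821} \approx -5.4384$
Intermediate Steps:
$x = 428833$ ($x = -4 + 428837 = 428833$)
$V = -1707912$ ($V = \left(-983448 + 428833\right) - 1153297 = -554615 - 1153297 = -1707912$)
$\frac{4432998 + 4860226}{j{\left(-1127,827 \right)} + V} = \frac{4432998 + 4860226}{-909 - 1707912} = \frac{9293224}{-1708821} = 9293224 \left(- \frac{1}{1708821}\right) = - \frac{9293224}{1708821}$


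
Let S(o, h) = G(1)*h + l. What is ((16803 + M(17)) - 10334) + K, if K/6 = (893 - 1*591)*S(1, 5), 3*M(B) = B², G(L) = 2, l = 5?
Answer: 101236/3 ≈ 33745.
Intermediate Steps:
S(o, h) = 5 + 2*h (S(o, h) = 2*h + 5 = 5 + 2*h)
M(B) = B²/3
K = 27180 (K = 6*((893 - 1*591)*(5 + 2*5)) = 6*((893 - 591)*(5 + 10)) = 6*(302*15) = 6*4530 = 27180)
((16803 + M(17)) - 10334) + K = ((16803 + (⅓)*17²) - 10334) + 27180 = ((16803 + (⅓)*289) - 10334) + 27180 = ((16803 + 289/3) - 10334) + 27180 = (50698/3 - 10334) + 27180 = 19696/3 + 27180 = 101236/3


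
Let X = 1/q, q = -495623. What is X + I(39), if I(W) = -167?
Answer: -82769042/495623 ≈ -167.00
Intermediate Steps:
X = -1/495623 (X = 1/(-495623) = -1/495623 ≈ -2.0177e-6)
X + I(39) = -1/495623 - 167 = -82769042/495623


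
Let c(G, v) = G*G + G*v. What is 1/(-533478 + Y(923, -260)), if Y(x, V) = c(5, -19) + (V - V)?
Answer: -1/533548 ≈ -1.8742e-6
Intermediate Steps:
c(G, v) = G² + G*v
Y(x, V) = -70 (Y(x, V) = 5*(5 - 19) + (V - V) = 5*(-14) + 0 = -70 + 0 = -70)
1/(-533478 + Y(923, -260)) = 1/(-533478 - 70) = 1/(-533548) = -1/533548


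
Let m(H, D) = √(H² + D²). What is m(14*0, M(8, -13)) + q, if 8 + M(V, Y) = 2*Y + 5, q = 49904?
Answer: 49933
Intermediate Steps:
M(V, Y) = -3 + 2*Y (M(V, Y) = -8 + (2*Y + 5) = -8 + (5 + 2*Y) = -3 + 2*Y)
m(H, D) = √(D² + H²)
m(14*0, M(8, -13)) + q = √((-3 + 2*(-13))² + (14*0)²) + 49904 = √((-3 - 26)² + 0²) + 49904 = √((-29)² + 0) + 49904 = √(841 + 0) + 49904 = √841 + 49904 = 29 + 49904 = 49933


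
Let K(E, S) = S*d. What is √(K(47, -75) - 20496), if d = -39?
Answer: I*√17571 ≈ 132.56*I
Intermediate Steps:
K(E, S) = -39*S (K(E, S) = S*(-39) = -39*S)
√(K(47, -75) - 20496) = √(-39*(-75) - 20496) = √(2925 - 20496) = √(-17571) = I*√17571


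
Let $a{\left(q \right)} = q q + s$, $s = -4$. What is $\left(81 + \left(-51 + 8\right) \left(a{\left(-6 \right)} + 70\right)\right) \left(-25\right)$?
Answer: $107625$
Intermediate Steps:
$a{\left(q \right)} = -4 + q^{2}$ ($a{\left(q \right)} = q q - 4 = q^{2} - 4 = -4 + q^{2}$)
$\left(81 + \left(-51 + 8\right) \left(a{\left(-6 \right)} + 70\right)\right) \left(-25\right) = \left(81 + \left(-51 + 8\right) \left(\left(-4 + \left(-6\right)^{2}\right) + 70\right)\right) \left(-25\right) = \left(81 - 43 \left(\left(-4 + 36\right) + 70\right)\right) \left(-25\right) = \left(81 - 43 \left(32 + 70\right)\right) \left(-25\right) = \left(81 - 4386\right) \left(-25\right) = \left(-4305\right) \left(-25\right) = 107625$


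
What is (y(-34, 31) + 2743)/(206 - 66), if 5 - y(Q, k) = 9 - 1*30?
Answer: 2769/140 ≈ 19.779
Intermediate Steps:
y(Q, k) = 26 (y(Q, k) = 5 - (9 - 1*30) = 5 - (9 - 30) = 5 - 1*(-21) = 5 + 21 = 26)
(y(-34, 31) + 2743)/(206 - 66) = (26 + 2743)/(206 - 66) = 2769/140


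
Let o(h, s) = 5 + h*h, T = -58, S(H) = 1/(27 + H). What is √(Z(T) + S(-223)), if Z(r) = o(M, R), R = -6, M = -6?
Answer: √8035/14 ≈ 6.4027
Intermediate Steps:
o(h, s) = 5 + h²
Z(r) = 41 (Z(r) = 5 + (-6)² = 5 + 36 = 41)
√(Z(T) + S(-223)) = √(41 + 1/(27 - 223)) = √(41 + 1/(-196)) = √(41 - 1/196) = √(8035/196) = √8035/14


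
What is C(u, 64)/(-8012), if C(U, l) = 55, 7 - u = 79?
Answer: -55/8012 ≈ -0.0068647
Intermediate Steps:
u = -72 (u = 7 - 1*79 = 7 - 79 = -72)
C(u, 64)/(-8012) = 55/(-8012) = 55*(-1/8012) = -55/8012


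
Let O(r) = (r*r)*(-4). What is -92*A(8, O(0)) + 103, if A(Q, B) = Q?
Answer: -633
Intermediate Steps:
O(r) = -4*r² (O(r) = r²*(-4) = -4*r²)
-92*A(8, O(0)) + 103 = -92*8 + 103 = -736 + 103 = -633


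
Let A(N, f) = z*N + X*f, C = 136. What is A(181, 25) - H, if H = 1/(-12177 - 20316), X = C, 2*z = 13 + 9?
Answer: 175169764/32493 ≈ 5391.0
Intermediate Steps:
z = 11 (z = (13 + 9)/2 = (½)*22 = 11)
X = 136
A(N, f) = 11*N + 136*f
H = -1/32493 (H = 1/(-32493) = -1/32493 ≈ -3.0776e-5)
A(181, 25) - H = (11*181 + 136*25) - 1*(-1/32493) = (1991 + 3400) + 1/32493 = 5391 + 1/32493 = 175169764/32493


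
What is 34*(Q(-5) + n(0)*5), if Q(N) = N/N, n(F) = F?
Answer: 34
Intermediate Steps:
Q(N) = 1
34*(Q(-5) + n(0)*5) = 34*(1 + 0*5) = 34*(1 + 0) = 34*1 = 34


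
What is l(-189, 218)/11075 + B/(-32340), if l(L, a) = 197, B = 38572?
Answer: -21040696/17908275 ≈ -1.1749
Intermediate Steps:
l(-189, 218)/11075 + B/(-32340) = 197/11075 + 38572/(-32340) = 197*(1/11075) + 38572*(-1/32340) = 197/11075 - 9643/8085 = -21040696/17908275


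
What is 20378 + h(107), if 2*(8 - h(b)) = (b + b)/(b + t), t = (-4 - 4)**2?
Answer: 3485899/171 ≈ 20385.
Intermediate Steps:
t = 64 (t = (-8)**2 = 64)
h(b) = 8 - b/(64 + b) (h(b) = 8 - (b + b)/(2*(b + 64)) = 8 - 2*b/(2*(64 + b)) = 8 - b/(64 + b))
20378 + h(107) = 20378 + (512 + 7*107)/(64 + 107) = 20378 + (512 + 749)/171 = 20378 + (1/171)*1261 = 20378 + 1261/171 = 3485899/171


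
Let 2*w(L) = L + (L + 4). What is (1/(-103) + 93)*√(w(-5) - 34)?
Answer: 9578*I*√37/103 ≈ 565.64*I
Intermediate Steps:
w(L) = 2 + L (w(L) = (L + (L + 4))/2 = (L + (4 + L))/2 = (4 + 2*L)/2 = 2 + L)
(1/(-103) + 93)*√(w(-5) - 34) = (1/(-103) + 93)*√((2 - 5) - 34) = (-1/103 + 93)*√(-3 - 34) = 9578*√(-37)/103 = 9578*(I*√37)/103 = 9578*I*√37/103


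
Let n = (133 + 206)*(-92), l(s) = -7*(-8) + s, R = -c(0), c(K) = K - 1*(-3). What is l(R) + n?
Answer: -31135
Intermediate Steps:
c(K) = 3 + K (c(K) = K + 3 = 3 + K)
R = -3 (R = -(3 + 0) = -1*3 = -3)
l(s) = 56 + s
n = -31188 (n = 339*(-92) = -31188)
l(R) + n = (56 - 3) - 31188 = 53 - 31188 = -31135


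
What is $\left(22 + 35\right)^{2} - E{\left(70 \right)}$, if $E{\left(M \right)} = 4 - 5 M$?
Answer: $3595$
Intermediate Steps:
$\left(22 + 35\right)^{2} - E{\left(70 \right)} = \left(22 + 35\right)^{2} - \left(4 - 350\right) = 57^{2} - \left(4 - 350\right) = 3249 - -346 = 3249 + 346 = 3595$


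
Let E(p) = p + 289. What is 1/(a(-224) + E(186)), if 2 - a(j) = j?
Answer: 1/701 ≈ 0.0014265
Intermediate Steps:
E(p) = 289 + p
a(j) = 2 - j
1/(a(-224) + E(186)) = 1/((2 - 1*(-224)) + (289 + 186)) = 1/((2 + 224) + 475) = 1/(226 + 475) = 1/701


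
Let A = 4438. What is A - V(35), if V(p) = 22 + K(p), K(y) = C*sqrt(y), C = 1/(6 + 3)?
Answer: 4416 - sqrt(35)/9 ≈ 4415.3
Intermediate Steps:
C = 1/9 ≈ 0.11111
K(y) = sqrt(y)/9
V(p) = 22 + sqrt(p)/9
A - V(35) = 4438 - (22 + sqrt(35)/9) = 4438 + (-22 - sqrt(35)/9) = 4416 - sqrt(35)/9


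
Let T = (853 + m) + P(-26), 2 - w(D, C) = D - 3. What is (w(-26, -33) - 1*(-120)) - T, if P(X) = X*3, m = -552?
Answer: -72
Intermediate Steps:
P(X) = 3*X
w(D, C) = 5 - D (w(D, C) = 2 - (D - 3) = 2 - (-3 + D) = 2 + (3 - D) = 5 - D)
T = 223 (T = (853 - 552) + 3*(-26) = 301 - 78 = 223)
(w(-26, -33) - 1*(-120)) - T = ((5 - 1*(-26)) - 1*(-120)) - 1*223 = ((5 + 26) + 120) - 223 = (31 + 120) - 223 = 151 - 223 = -72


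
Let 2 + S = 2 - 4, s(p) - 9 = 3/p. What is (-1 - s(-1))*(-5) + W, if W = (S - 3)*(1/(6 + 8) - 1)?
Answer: 83/2 ≈ 41.500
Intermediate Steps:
s(p) = 9 + 3/p
S = -4 (S = -2 + (2 - 4) = -2 - 2 = -4)
W = 13/2 (W = (-4 - 3)*(1/(6 + 8) - 1) = -7*(1/14 - 1) = -7*(-13/14) = 13/2 ≈ 6.5000)
(-1 - s(-1))*(-5) + W = (-1 - (9 + 3/(-1)))*(-5) + 13/2 = (-1 - (9 + 3*(-1)))*(-5) + 13/2 = (-1 - (9 - 3))*(-5) + 13/2 = (-1 - 1*6)*(-5) + 13/2 = (-1 - 6)*(-5) + 13/2 = -7*(-5) + 13/2 = 35 + 13/2 = 83/2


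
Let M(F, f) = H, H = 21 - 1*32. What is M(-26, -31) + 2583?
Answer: 2572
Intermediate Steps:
H = -11 (H = 21 - 32 = -11)
M(F, f) = -11
M(-26, -31) + 2583 = -11 + 2583 = 2572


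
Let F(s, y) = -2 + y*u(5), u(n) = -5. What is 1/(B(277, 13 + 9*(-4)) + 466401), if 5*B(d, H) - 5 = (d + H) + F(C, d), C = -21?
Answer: 5/2330877 ≈ 2.1451e-6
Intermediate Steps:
F(s, y) = -2 - 5*y (F(s, y) = -2 + y*(-5) = -2 - 5*y)
B(d, H) = ⅗ - 4*d/5 + H/5 (B(d, H) = 1 + ((d + H) + (-2 - 5*d))/5 = 1 + ((H + d) + (-2 - 5*d))/5 = 1 + (-2 + H - 4*d)/5 = 1 + (-⅖ - 4*d/5 + H/5) = ⅗ - 4*d/5 + H/5)
1/(B(277, 13 + 9*(-4)) + 466401) = 1/((⅗ - ⅘*277 + (13 + 9*(-4))/5) + 466401) = 1/((⅗ - 1108/5 + (13 - 36)/5) + 466401) = 1/((⅗ - 1108/5 + (⅕)*(-23)) + 466401) = 1/((⅗ - 1108/5 - 23/5) + 466401) = 1/(-1128/5 + 466401) = 1/(2330877/5) = 5/2330877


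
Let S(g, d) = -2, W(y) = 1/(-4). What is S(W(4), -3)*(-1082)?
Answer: 2164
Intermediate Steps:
W(y) = -¼ (W(y) = 1*(-¼) = -¼)
S(W(4), -3)*(-1082) = -2*(-1082) = 2164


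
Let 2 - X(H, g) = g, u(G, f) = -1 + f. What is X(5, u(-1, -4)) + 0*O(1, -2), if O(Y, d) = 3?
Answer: 7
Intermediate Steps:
X(H, g) = 2 - g
X(5, u(-1, -4)) + 0*O(1, -2) = (2 - (-1 - 4)) + 0*3 = (2 - 1*(-5)) + 0 = (2 + 5) + 0 = 7 + 0 = 7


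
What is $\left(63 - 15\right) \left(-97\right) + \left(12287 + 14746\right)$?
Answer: $22377$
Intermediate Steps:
$\left(63 - 15\right) \left(-97\right) + \left(12287 + 14746\right) = 48 \left(-97\right) + 27033 = -4656 + 27033 = 22377$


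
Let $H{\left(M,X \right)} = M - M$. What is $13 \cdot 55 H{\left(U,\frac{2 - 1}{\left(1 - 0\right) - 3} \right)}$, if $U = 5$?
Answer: $0$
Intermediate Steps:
$H{\left(M,X \right)} = 0$
$13 \cdot 55 H{\left(U,\frac{2 - 1}{\left(1 - 0\right) - 3} \right)} = 13 \cdot 55 \cdot 0 = 715 \cdot 0 = 0$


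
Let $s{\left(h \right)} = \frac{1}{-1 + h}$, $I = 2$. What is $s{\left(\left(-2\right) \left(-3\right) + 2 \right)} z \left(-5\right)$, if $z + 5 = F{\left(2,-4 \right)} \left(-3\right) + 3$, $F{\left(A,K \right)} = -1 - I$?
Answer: $-5$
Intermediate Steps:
$F{\left(A,K \right)} = -3$ ($F{\left(A,K \right)} = -1 - 2 = -3$)
$z = 7$ ($z = -5 + \left(\left(-3\right) \left(-3\right) + 3\right) = -5 + \left(9 + 3\right) = -5 + 12 = 7$)
$s{\left(\left(-2\right) \left(-3\right) + 2 \right)} z \left(-5\right) = \frac{1}{-1 + \left(\left(-2\right) \left(-3\right) + 2\right)} 7 \left(-5\right) = \frac{1}{-1 + \left(6 + 2\right)} 7 \left(-5\right) = \frac{1}{-1 + 8} \cdot 7 \left(-5\right) = \frac{1}{7} \cdot 7 \left(-5\right) = 1 \left(-5\right) = -5$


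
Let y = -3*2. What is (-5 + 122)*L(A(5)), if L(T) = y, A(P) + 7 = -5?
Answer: -702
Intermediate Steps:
y = -6
A(P) = -12 (A(P) = -7 - 5 = -12)
L(T) = -6
(-5 + 122)*L(A(5)) = (-5 + 122)*(-6) = 117*(-6) = -702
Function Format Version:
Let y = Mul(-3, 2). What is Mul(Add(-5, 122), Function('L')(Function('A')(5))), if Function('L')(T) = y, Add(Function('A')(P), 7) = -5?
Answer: -702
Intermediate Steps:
y = -6
Function('A')(P) = -12 (Function('A')(P) = Add(-7, -5) = -12)
Function('L')(T) = -6
Mul(Add(-5, 122), Function('L')(Function('A')(5))) = Mul(Add(-5, 122), -6) = Mul(117, -6) = -702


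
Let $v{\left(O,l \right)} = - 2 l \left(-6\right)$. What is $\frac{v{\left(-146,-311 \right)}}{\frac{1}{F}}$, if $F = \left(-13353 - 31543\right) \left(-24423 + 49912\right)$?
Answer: $4270729665408$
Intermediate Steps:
$v{\left(O,l \right)} = 12 l$
$F = -1144354144$ ($F = \left(-44896\right) 25489 = -1144354144$)
$\frac{v{\left(-146,-311 \right)}}{\frac{1}{F}} = \frac{12 \left(-311\right)}{\frac{1}{-1144354144}} = - \frac{3732}{- \frac{1}{1144354144}} = \left(-3732\right) \left(-1144354144\right) = 4270729665408$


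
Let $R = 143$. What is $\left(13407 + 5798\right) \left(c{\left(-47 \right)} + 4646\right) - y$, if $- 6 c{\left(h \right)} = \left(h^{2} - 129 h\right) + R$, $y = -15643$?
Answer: $\frac{124614121}{2} \approx 6.2307 \cdot 10^{7}$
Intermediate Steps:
$c{\left(h \right)} = - \frac{143}{6} - \frac{h^{2}}{6} + \frac{43 h}{2}$ ($c{\left(h \right)} = - \frac{\left(h^{2} - 129 h\right) + 143}{6} = - \frac{143 + h^{2} - 129 h}{6} = - \frac{143}{6} - \frac{h^{2}}{6} + \frac{43 h}{2}$)
$\left(13407 + 5798\right) \left(c{\left(-47 \right)} + 4646\right) - y = \left(13407 + 5798\right) \left(\left(- \frac{143}{6} - \frac{\left(-47\right)^{2}}{6} + \frac{43}{2} \left(-47\right)\right) + 4646\right) - -15643 = 19205 \left(\left(- \frac{143}{6} - \frac{2209}{6} - \frac{2021}{2}\right) + 4646\right) + 15643 = 19205 \left(- \frac{2805}{2} + 4646\right) + 15643 = 19205 \cdot \frac{6487}{2} + 15643 = \frac{124582835}{2} + 15643 = \frac{124614121}{2}$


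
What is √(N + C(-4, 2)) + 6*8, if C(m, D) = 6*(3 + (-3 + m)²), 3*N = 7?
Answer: 48 + √2829/3 ≈ 65.729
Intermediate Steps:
N = 7/3 (N = (⅓)*7 = 7/3 ≈ 2.3333)
C(m, D) = 18 + 6*(-3 + m)²
√(N + C(-4, 2)) + 6*8 = √(7/3 + (18 + 6*(-3 - 4)²)) + 6*8 = √(7/3 + (18 + 6*(-7)²)) + 48 = √(7/3 + (18 + 6*49)) + 48 = √(7/3 + (18 + 294)) + 48 = √(7/3 + 312) + 48 = √(943/3) + 48 = √2829/3 + 48 = 48 + √2829/3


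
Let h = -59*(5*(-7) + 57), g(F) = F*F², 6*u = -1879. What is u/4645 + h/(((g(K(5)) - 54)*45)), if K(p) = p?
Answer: -2811911/5936310 ≈ -0.47368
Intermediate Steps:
u = -1879/6 (u = (⅙)*(-1879) = -1879/6 ≈ -313.17)
g(F) = F³
h = -1298 (h = -59*(-35 + 57) = -59*22 = -1298)
u/4645 + h/(((g(K(5)) - 54)*45)) = -1879/6/4645 - 1298*1/(45*(5³ - 54)) = -1879/6*1/4645 - 1298*1/(45*(125 - 54)) = -1879/27870 - 1298/(71*45) = -1879/27870 - 1298/3195 = -2811911/5936310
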